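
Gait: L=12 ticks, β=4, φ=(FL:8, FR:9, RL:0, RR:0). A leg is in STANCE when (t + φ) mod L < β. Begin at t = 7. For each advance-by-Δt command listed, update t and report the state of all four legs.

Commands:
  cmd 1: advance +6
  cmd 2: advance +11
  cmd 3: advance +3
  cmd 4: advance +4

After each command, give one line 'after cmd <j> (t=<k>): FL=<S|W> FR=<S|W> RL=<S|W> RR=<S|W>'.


after cmd 1 (t=13): FL=W FR=W RL=S RR=S
after cmd 2 (t=24): FL=W FR=W RL=S RR=S
after cmd 3 (t=27): FL=W FR=S RL=S RR=S
after cmd 4 (t=31): FL=S FR=W RL=W RR=W

start t=7: FL=S FR=W RL=W RR=W
cmd 1: advance +6 → t=13, phase=(9,10,1,1) → FL=W FR=W RL=S RR=S
cmd 2: advance +11 → t=24, phase=(8,9,0,0) → FL=W FR=W RL=S RR=S
cmd 3: advance +3 → t=27, phase=(11,0,3,3) → FL=W FR=S RL=S RR=S
cmd 4: advance +4 → t=31, phase=(3,4,7,7) → FL=S FR=W RL=W RR=W


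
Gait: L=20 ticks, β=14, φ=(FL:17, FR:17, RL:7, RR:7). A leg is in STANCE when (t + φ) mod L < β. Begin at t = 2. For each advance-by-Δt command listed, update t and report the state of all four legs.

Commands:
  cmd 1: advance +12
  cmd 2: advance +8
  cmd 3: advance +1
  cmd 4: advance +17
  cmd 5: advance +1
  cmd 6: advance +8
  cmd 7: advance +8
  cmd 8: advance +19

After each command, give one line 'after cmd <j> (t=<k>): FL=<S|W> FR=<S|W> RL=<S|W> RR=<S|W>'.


start t=2: FL=W FR=W RL=S RR=S
cmd 1: advance +12 → t=14, phase=(11,11,1,1) → FL=S FR=S RL=S RR=S
cmd 2: advance +8 → t=22, phase=(19,19,9,9) → FL=W FR=W RL=S RR=S
cmd 3: advance +1 → t=23, phase=(0,0,10,10) → FL=S FR=S RL=S RR=S
cmd 4: advance +17 → t=40, phase=(17,17,7,7) → FL=W FR=W RL=S RR=S
cmd 5: advance +1 → t=41, phase=(18,18,8,8) → FL=W FR=W RL=S RR=S
cmd 6: advance +8 → t=49, phase=(6,6,16,16) → FL=S FR=S RL=W RR=W
cmd 7: advance +8 → t=57, phase=(14,14,4,4) → FL=W FR=W RL=S RR=S
cmd 8: advance +19 → t=76, phase=(13,13,3,3) → FL=S FR=S RL=S RR=S

after cmd 1 (t=14): FL=S FR=S RL=S RR=S
after cmd 2 (t=22): FL=W FR=W RL=S RR=S
after cmd 3 (t=23): FL=S FR=S RL=S RR=S
after cmd 4 (t=40): FL=W FR=W RL=S RR=S
after cmd 5 (t=41): FL=W FR=W RL=S RR=S
after cmd 6 (t=49): FL=S FR=S RL=W RR=W
after cmd 7 (t=57): FL=W FR=W RL=S RR=S
after cmd 8 (t=76): FL=S FR=S RL=S RR=S


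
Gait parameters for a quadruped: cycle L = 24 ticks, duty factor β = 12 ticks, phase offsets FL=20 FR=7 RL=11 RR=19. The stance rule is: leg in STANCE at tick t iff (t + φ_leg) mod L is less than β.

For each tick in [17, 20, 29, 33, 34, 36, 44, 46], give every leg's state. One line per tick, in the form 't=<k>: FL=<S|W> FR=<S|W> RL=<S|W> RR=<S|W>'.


t=17: phase=(13,0,4,12) vs β=12 → FL=W FR=S RL=S RR=W
t=20: phase=(16,3,7,15) vs β=12 → FL=W FR=S RL=S RR=W
t=29: phase=(1,12,16,0) vs β=12 → FL=S FR=W RL=W RR=S
t=33: phase=(5,16,20,4) vs β=12 → FL=S FR=W RL=W RR=S
t=34: phase=(6,17,21,5) vs β=12 → FL=S FR=W RL=W RR=S
t=36: phase=(8,19,23,7) vs β=12 → FL=S FR=W RL=W RR=S
t=44: phase=(16,3,7,15) vs β=12 → FL=W FR=S RL=S RR=W
t=46: phase=(18,5,9,17) vs β=12 → FL=W FR=S RL=S RR=W

t=17: FL=W FR=S RL=S RR=W
t=20: FL=W FR=S RL=S RR=W
t=29: FL=S FR=W RL=W RR=S
t=33: FL=S FR=W RL=W RR=S
t=34: FL=S FR=W RL=W RR=S
t=36: FL=S FR=W RL=W RR=S
t=44: FL=W FR=S RL=S RR=W
t=46: FL=W FR=S RL=S RR=W


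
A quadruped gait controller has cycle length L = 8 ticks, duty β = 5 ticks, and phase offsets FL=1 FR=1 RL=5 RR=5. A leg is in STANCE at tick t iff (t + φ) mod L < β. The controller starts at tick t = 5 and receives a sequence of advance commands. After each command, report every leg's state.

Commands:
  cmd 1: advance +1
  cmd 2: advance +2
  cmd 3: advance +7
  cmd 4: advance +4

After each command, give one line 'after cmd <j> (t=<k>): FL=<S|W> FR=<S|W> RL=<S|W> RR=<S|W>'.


start t=5: FL=W FR=W RL=S RR=S
cmd 1: advance +1 → t=6, phase=(7,7,3,3) → FL=W FR=W RL=S RR=S
cmd 2: advance +2 → t=8, phase=(1,1,5,5) → FL=S FR=S RL=W RR=W
cmd 3: advance +7 → t=15, phase=(0,0,4,4) → FL=S FR=S RL=S RR=S
cmd 4: advance +4 → t=19, phase=(4,4,0,0) → FL=S FR=S RL=S RR=S

after cmd 1 (t=6): FL=W FR=W RL=S RR=S
after cmd 2 (t=8): FL=S FR=S RL=W RR=W
after cmd 3 (t=15): FL=S FR=S RL=S RR=S
after cmd 4 (t=19): FL=S FR=S RL=S RR=S


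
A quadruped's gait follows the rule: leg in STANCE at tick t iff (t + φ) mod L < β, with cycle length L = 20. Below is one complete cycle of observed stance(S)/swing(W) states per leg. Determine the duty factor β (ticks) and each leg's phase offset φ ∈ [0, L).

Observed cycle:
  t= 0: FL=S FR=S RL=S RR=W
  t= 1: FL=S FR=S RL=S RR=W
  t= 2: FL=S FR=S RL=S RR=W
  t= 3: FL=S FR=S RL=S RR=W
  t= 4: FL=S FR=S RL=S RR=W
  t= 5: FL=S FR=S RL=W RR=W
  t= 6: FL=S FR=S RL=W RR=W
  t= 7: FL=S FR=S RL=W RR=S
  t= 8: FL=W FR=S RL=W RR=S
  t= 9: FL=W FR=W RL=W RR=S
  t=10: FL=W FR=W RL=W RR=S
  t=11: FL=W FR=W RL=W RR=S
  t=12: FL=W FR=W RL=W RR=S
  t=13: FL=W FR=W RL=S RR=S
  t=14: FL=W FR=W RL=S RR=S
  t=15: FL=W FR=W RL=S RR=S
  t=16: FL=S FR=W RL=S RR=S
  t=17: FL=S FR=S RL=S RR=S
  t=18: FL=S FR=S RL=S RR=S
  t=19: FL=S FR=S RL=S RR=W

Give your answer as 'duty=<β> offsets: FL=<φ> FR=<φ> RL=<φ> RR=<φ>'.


duty β = stance ticks per leg = 12
FL: stance ticks = 12; W→S at t=16 → φ=4
FR: stance ticks = 12; W→S at t=17 → φ=3
RL: stance ticks = 12; W→S at t=13 → φ=7
RR: stance ticks = 12; W→S at t=7 → φ=13

duty=12 offsets: FL=4 FR=3 RL=7 RR=13


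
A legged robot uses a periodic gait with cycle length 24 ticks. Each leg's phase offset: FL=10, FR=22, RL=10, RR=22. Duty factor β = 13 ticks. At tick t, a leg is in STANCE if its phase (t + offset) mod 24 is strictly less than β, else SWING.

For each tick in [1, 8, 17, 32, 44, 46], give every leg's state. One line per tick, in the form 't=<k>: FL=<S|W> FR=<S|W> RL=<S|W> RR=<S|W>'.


t=1: phase=(11,23,11,23) vs β=13 → FL=S FR=W RL=S RR=W
t=8: phase=(18,6,18,6) vs β=13 → FL=W FR=S RL=W RR=S
t=17: phase=(3,15,3,15) vs β=13 → FL=S FR=W RL=S RR=W
t=32: phase=(18,6,18,6) vs β=13 → FL=W FR=S RL=W RR=S
t=44: phase=(6,18,6,18) vs β=13 → FL=S FR=W RL=S RR=W
t=46: phase=(8,20,8,20) vs β=13 → FL=S FR=W RL=S RR=W

t=1: FL=S FR=W RL=S RR=W
t=8: FL=W FR=S RL=W RR=S
t=17: FL=S FR=W RL=S RR=W
t=32: FL=W FR=S RL=W RR=S
t=44: FL=S FR=W RL=S RR=W
t=46: FL=S FR=W RL=S RR=W


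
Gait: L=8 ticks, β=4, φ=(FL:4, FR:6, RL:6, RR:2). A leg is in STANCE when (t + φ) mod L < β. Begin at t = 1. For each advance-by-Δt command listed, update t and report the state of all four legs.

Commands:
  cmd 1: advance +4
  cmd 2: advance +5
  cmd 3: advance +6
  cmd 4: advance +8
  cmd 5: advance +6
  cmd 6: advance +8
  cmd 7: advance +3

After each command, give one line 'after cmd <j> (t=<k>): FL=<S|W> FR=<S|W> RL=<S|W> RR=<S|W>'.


after cmd 1 (t=5): FL=S FR=S RL=S RR=W
after cmd 2 (t=10): FL=W FR=S RL=S RR=W
after cmd 3 (t=16): FL=W FR=W RL=W RR=S
after cmd 4 (t=24): FL=W FR=W RL=W RR=S
after cmd 5 (t=30): FL=S FR=W RL=W RR=S
after cmd 6 (t=38): FL=S FR=W RL=W RR=S
after cmd 7 (t=41): FL=W FR=W RL=W RR=S

start t=1: FL=W FR=W RL=W RR=S
cmd 1: advance +4 → t=5, phase=(1,3,3,7) → FL=S FR=S RL=S RR=W
cmd 2: advance +5 → t=10, phase=(6,0,0,4) → FL=W FR=S RL=S RR=W
cmd 3: advance +6 → t=16, phase=(4,6,6,2) → FL=W FR=W RL=W RR=S
cmd 4: advance +8 → t=24, phase=(4,6,6,2) → FL=W FR=W RL=W RR=S
cmd 5: advance +6 → t=30, phase=(2,4,4,0) → FL=S FR=W RL=W RR=S
cmd 6: advance +8 → t=38, phase=(2,4,4,0) → FL=S FR=W RL=W RR=S
cmd 7: advance +3 → t=41, phase=(5,7,7,3) → FL=W FR=W RL=W RR=S


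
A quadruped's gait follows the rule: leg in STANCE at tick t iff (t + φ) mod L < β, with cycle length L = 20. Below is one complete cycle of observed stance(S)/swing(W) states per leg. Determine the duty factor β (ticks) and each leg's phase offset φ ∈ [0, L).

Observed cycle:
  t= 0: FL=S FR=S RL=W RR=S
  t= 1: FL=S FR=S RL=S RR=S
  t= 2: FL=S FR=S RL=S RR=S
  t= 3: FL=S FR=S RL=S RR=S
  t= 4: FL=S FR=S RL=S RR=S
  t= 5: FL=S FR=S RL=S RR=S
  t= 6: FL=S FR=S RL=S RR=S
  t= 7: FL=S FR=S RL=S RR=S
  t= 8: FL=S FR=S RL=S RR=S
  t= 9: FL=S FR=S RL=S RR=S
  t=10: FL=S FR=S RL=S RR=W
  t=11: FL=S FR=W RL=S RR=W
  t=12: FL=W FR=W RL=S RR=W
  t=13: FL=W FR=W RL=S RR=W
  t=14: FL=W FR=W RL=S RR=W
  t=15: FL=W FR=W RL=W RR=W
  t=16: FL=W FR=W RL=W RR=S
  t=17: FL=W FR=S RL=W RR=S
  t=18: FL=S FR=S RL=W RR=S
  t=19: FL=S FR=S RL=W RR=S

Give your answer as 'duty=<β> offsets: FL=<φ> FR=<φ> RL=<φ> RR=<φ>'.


duty=14 offsets: FL=2 FR=3 RL=19 RR=4

duty β = stance ticks per leg = 14
FL: stance ticks = 14; W→S at t=18 → φ=2
FR: stance ticks = 14; W→S at t=17 → φ=3
RL: stance ticks = 14; W→S at t=1 → φ=19
RR: stance ticks = 14; W→S at t=16 → φ=4


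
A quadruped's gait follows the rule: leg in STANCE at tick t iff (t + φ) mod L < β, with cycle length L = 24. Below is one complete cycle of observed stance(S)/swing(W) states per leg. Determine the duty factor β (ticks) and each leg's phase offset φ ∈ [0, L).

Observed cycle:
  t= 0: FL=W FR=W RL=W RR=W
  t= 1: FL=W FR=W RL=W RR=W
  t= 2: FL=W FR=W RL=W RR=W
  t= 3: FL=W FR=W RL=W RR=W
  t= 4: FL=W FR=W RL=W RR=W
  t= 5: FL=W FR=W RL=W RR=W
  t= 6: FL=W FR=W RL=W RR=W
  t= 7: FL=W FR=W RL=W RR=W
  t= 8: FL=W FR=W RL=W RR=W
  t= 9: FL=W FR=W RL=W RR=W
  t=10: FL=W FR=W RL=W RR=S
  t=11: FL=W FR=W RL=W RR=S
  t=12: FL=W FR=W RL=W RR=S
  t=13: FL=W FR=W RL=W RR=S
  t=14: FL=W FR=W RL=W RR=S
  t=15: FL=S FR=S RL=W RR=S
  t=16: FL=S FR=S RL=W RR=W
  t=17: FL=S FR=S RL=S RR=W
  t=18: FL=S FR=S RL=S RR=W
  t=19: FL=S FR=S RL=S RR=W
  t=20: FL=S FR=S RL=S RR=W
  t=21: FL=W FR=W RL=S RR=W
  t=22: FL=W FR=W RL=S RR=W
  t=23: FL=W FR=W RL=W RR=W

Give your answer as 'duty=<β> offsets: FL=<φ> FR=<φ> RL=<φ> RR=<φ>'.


duty β = stance ticks per leg = 6
FL: stance ticks = 6; W→S at t=15 → φ=9
FR: stance ticks = 6; W→S at t=15 → φ=9
RL: stance ticks = 6; W→S at t=17 → φ=7
RR: stance ticks = 6; W→S at t=10 → φ=14

duty=6 offsets: FL=9 FR=9 RL=7 RR=14


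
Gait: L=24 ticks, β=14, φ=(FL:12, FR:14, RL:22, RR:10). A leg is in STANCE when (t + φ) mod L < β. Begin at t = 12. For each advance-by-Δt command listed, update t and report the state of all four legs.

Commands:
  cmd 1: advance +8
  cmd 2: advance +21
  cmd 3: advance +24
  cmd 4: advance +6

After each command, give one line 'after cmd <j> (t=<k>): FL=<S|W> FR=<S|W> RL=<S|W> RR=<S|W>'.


start t=12: FL=S FR=S RL=S RR=W
cmd 1: advance +8 → t=20, phase=(8,10,18,6) → FL=S FR=S RL=W RR=S
cmd 2: advance +21 → t=41, phase=(5,7,15,3) → FL=S FR=S RL=W RR=S
cmd 3: advance +24 → t=65, phase=(5,7,15,3) → FL=S FR=S RL=W RR=S
cmd 4: advance +6 → t=71, phase=(11,13,21,9) → FL=S FR=S RL=W RR=S

after cmd 1 (t=20): FL=S FR=S RL=W RR=S
after cmd 2 (t=41): FL=S FR=S RL=W RR=S
after cmd 3 (t=65): FL=S FR=S RL=W RR=S
after cmd 4 (t=71): FL=S FR=S RL=W RR=S


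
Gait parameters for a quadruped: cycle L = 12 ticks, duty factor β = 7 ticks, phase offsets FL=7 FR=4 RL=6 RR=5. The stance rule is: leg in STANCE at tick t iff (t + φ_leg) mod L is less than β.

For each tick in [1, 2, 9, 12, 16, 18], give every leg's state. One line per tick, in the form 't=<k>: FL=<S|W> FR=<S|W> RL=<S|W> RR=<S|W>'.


t=1: phase=(8,5,7,6) vs β=7 → FL=W FR=S RL=W RR=S
t=2: phase=(9,6,8,7) vs β=7 → FL=W FR=S RL=W RR=W
t=9: phase=(4,1,3,2) vs β=7 → FL=S FR=S RL=S RR=S
t=12: phase=(7,4,6,5) vs β=7 → FL=W FR=S RL=S RR=S
t=16: phase=(11,8,10,9) vs β=7 → FL=W FR=W RL=W RR=W
t=18: phase=(1,10,0,11) vs β=7 → FL=S FR=W RL=S RR=W

t=1: FL=W FR=S RL=W RR=S
t=2: FL=W FR=S RL=W RR=W
t=9: FL=S FR=S RL=S RR=S
t=12: FL=W FR=S RL=S RR=S
t=16: FL=W FR=W RL=W RR=W
t=18: FL=S FR=W RL=S RR=W


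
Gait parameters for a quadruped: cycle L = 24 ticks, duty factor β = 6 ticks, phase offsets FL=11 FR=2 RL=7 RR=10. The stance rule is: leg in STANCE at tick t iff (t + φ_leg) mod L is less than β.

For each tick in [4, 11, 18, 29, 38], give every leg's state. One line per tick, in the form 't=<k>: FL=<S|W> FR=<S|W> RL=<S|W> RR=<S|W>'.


t=4: phase=(15,6,11,14) vs β=6 → FL=W FR=W RL=W RR=W
t=11: phase=(22,13,18,21) vs β=6 → FL=W FR=W RL=W RR=W
t=18: phase=(5,20,1,4) vs β=6 → FL=S FR=W RL=S RR=S
t=29: phase=(16,7,12,15) vs β=6 → FL=W FR=W RL=W RR=W
t=38: phase=(1,16,21,0) vs β=6 → FL=S FR=W RL=W RR=S

t=4: FL=W FR=W RL=W RR=W
t=11: FL=W FR=W RL=W RR=W
t=18: FL=S FR=W RL=S RR=S
t=29: FL=W FR=W RL=W RR=W
t=38: FL=S FR=W RL=W RR=S


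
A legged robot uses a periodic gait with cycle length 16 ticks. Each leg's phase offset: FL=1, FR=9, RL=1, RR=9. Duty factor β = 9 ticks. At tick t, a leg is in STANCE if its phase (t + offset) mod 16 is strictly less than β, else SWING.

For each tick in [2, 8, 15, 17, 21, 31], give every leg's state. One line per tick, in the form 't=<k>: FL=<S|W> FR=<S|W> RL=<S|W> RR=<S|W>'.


t=2: FL=S FR=W RL=S RR=W
t=8: FL=W FR=S RL=W RR=S
t=15: FL=S FR=S RL=S RR=S
t=17: FL=S FR=W RL=S RR=W
t=21: FL=S FR=W RL=S RR=W
t=31: FL=S FR=S RL=S RR=S

t=2: phase=(3,11,3,11) vs β=9 → FL=S FR=W RL=S RR=W
t=8: phase=(9,1,9,1) vs β=9 → FL=W FR=S RL=W RR=S
t=15: phase=(0,8,0,8) vs β=9 → FL=S FR=S RL=S RR=S
t=17: phase=(2,10,2,10) vs β=9 → FL=S FR=W RL=S RR=W
t=21: phase=(6,14,6,14) vs β=9 → FL=S FR=W RL=S RR=W
t=31: phase=(0,8,0,8) vs β=9 → FL=S FR=S RL=S RR=S


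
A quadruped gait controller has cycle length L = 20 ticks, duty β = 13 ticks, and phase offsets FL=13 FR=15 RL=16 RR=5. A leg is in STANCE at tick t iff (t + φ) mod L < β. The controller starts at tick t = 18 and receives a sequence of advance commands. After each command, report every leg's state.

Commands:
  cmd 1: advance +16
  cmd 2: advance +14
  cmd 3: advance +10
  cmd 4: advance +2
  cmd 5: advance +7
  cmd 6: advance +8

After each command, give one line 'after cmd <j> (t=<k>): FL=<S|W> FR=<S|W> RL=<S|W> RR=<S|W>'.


start t=18: FL=S FR=W RL=W RR=S
cmd 1: advance +16 → t=34, phase=(7,9,10,19) → FL=S FR=S RL=S RR=W
cmd 2: advance +14 → t=48, phase=(1,3,4,13) → FL=S FR=S RL=S RR=W
cmd 3: advance +10 → t=58, phase=(11,13,14,3) → FL=S FR=W RL=W RR=S
cmd 4: advance +2 → t=60, phase=(13,15,16,5) → FL=W FR=W RL=W RR=S
cmd 5: advance +7 → t=67, phase=(0,2,3,12) → FL=S FR=S RL=S RR=S
cmd 6: advance +8 → t=75, phase=(8,10,11,0) → FL=S FR=S RL=S RR=S

after cmd 1 (t=34): FL=S FR=S RL=S RR=W
after cmd 2 (t=48): FL=S FR=S RL=S RR=W
after cmd 3 (t=58): FL=S FR=W RL=W RR=S
after cmd 4 (t=60): FL=W FR=W RL=W RR=S
after cmd 5 (t=67): FL=S FR=S RL=S RR=S
after cmd 6 (t=75): FL=S FR=S RL=S RR=S


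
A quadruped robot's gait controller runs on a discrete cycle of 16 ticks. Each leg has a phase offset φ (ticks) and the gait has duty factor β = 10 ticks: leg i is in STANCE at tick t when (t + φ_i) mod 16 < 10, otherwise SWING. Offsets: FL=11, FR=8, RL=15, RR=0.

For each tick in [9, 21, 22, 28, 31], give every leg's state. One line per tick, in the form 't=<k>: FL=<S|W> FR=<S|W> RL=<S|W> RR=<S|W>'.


t=9: phase=(4,1,8,9) vs β=10 → FL=S FR=S RL=S RR=S
t=21: phase=(0,13,4,5) vs β=10 → FL=S FR=W RL=S RR=S
t=22: phase=(1,14,5,6) vs β=10 → FL=S FR=W RL=S RR=S
t=28: phase=(7,4,11,12) vs β=10 → FL=S FR=S RL=W RR=W
t=31: phase=(10,7,14,15) vs β=10 → FL=W FR=S RL=W RR=W

t=9: FL=S FR=S RL=S RR=S
t=21: FL=S FR=W RL=S RR=S
t=22: FL=S FR=W RL=S RR=S
t=28: FL=S FR=S RL=W RR=W
t=31: FL=W FR=S RL=W RR=W


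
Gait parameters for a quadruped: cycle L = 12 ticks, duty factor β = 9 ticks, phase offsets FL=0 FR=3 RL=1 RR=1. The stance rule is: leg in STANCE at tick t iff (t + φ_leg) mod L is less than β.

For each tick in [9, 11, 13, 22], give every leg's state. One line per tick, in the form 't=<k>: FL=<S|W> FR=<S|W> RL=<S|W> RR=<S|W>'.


t=9: FL=W FR=S RL=W RR=W
t=11: FL=W FR=S RL=S RR=S
t=13: FL=S FR=S RL=S RR=S
t=22: FL=W FR=S RL=W RR=W

t=9: phase=(9,0,10,10) vs β=9 → FL=W FR=S RL=W RR=W
t=11: phase=(11,2,0,0) vs β=9 → FL=W FR=S RL=S RR=S
t=13: phase=(1,4,2,2) vs β=9 → FL=S FR=S RL=S RR=S
t=22: phase=(10,1,11,11) vs β=9 → FL=W FR=S RL=W RR=W


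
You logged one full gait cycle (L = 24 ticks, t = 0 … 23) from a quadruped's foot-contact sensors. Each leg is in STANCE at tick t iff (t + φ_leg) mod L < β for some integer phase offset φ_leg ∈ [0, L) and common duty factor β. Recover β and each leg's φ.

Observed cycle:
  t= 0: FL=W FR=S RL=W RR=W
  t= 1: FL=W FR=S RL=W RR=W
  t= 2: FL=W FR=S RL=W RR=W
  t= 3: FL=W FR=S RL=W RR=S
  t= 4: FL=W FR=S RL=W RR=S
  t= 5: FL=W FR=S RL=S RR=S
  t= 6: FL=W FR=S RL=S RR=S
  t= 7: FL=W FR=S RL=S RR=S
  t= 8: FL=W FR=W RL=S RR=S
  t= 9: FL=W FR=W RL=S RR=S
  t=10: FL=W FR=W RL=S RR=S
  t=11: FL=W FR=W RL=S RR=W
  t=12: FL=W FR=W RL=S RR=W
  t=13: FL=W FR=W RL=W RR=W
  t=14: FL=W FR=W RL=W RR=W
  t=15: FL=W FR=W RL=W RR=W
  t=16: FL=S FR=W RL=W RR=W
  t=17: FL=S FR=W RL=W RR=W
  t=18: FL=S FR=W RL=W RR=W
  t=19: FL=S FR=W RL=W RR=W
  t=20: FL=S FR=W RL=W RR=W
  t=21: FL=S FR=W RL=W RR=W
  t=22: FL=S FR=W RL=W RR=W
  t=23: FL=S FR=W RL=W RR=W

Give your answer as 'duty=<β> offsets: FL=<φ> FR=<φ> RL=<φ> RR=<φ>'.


duty β = stance ticks per leg = 8
FL: stance ticks = 8; W→S at t=16 → φ=8
FR: stance ticks = 8; W→S at t=0 → φ=0
RL: stance ticks = 8; W→S at t=5 → φ=19
RR: stance ticks = 8; W→S at t=3 → φ=21

duty=8 offsets: FL=8 FR=0 RL=19 RR=21


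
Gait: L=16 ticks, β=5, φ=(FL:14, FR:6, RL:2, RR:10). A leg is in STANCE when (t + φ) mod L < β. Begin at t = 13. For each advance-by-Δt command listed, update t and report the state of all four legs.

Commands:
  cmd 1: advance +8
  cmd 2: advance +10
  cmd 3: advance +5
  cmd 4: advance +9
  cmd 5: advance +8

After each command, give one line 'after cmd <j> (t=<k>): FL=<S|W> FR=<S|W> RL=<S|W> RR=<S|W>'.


after cmd 1 (t=21): FL=S FR=W RL=W RR=W
after cmd 2 (t=31): FL=W FR=W RL=S RR=W
after cmd 3 (t=36): FL=S FR=W RL=W RR=W
after cmd 4 (t=45): FL=W FR=S RL=W RR=W
after cmd 5 (t=53): FL=S FR=W RL=W RR=W

start t=13: FL=W FR=S RL=W RR=W
cmd 1: advance +8 → t=21, phase=(3,11,7,15) → FL=S FR=W RL=W RR=W
cmd 2: advance +10 → t=31, phase=(13,5,1,9) → FL=W FR=W RL=S RR=W
cmd 3: advance +5 → t=36, phase=(2,10,6,14) → FL=S FR=W RL=W RR=W
cmd 4: advance +9 → t=45, phase=(11,3,15,7) → FL=W FR=S RL=W RR=W
cmd 5: advance +8 → t=53, phase=(3,11,7,15) → FL=S FR=W RL=W RR=W


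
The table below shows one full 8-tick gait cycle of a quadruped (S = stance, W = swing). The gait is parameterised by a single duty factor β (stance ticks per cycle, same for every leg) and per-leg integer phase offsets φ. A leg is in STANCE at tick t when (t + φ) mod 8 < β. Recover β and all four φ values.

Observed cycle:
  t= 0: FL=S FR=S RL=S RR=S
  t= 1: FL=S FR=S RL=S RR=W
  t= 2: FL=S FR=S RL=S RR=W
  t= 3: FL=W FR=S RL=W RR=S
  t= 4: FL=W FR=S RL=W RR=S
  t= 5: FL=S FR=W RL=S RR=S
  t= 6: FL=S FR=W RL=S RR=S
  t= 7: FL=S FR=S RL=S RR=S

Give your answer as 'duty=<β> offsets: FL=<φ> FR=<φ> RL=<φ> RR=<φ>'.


duty β = stance ticks per leg = 6
FL: stance ticks = 6; W→S at t=5 → φ=3
FR: stance ticks = 6; W→S at t=7 → φ=1
RL: stance ticks = 6; W→S at t=5 → φ=3
RR: stance ticks = 6; W→S at t=3 → φ=5

duty=6 offsets: FL=3 FR=1 RL=3 RR=5


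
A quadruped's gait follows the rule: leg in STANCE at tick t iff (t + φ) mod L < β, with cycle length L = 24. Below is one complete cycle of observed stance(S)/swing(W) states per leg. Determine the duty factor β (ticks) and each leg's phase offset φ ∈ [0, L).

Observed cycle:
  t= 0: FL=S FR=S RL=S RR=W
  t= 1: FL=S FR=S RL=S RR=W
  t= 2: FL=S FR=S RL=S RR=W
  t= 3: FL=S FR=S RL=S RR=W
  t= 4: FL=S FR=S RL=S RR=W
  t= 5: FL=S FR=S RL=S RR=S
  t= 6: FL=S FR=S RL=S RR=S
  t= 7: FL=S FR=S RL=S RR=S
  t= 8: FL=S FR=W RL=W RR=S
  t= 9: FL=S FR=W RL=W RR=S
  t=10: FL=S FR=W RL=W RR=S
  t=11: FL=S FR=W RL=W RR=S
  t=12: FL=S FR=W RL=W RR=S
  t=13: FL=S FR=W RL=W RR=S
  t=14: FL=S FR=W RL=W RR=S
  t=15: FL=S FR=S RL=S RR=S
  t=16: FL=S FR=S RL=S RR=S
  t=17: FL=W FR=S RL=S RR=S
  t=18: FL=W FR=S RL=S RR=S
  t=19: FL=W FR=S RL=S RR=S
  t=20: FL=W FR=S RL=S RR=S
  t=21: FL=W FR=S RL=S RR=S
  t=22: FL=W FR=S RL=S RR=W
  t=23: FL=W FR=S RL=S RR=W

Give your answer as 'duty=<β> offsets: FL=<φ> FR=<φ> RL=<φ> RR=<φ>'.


duty=17 offsets: FL=0 FR=9 RL=9 RR=19

duty β = stance ticks per leg = 17
FL: stance ticks = 17; W→S at t=0 → φ=0
FR: stance ticks = 17; W→S at t=15 → φ=9
RL: stance ticks = 17; W→S at t=15 → φ=9
RR: stance ticks = 17; W→S at t=5 → φ=19


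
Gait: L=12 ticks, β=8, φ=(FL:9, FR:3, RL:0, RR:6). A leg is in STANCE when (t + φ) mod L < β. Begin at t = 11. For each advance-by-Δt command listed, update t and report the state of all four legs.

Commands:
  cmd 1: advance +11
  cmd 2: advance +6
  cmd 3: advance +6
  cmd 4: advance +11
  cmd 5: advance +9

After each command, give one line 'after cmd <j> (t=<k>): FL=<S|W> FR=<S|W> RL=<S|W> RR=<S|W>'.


after cmd 1 (t=22): FL=S FR=S RL=W RR=S
after cmd 2 (t=28): FL=S FR=S RL=S RR=W
after cmd 3 (t=34): FL=S FR=S RL=W RR=S
after cmd 4 (t=45): FL=S FR=S RL=W RR=S
after cmd 5 (t=54): FL=S FR=W RL=S RR=S

start t=11: FL=W FR=S RL=W RR=S
cmd 1: advance +11 → t=22, phase=(7,1,10,4) → FL=S FR=S RL=W RR=S
cmd 2: advance +6 → t=28, phase=(1,7,4,10) → FL=S FR=S RL=S RR=W
cmd 3: advance +6 → t=34, phase=(7,1,10,4) → FL=S FR=S RL=W RR=S
cmd 4: advance +11 → t=45, phase=(6,0,9,3) → FL=S FR=S RL=W RR=S
cmd 5: advance +9 → t=54, phase=(3,9,6,0) → FL=S FR=W RL=S RR=S


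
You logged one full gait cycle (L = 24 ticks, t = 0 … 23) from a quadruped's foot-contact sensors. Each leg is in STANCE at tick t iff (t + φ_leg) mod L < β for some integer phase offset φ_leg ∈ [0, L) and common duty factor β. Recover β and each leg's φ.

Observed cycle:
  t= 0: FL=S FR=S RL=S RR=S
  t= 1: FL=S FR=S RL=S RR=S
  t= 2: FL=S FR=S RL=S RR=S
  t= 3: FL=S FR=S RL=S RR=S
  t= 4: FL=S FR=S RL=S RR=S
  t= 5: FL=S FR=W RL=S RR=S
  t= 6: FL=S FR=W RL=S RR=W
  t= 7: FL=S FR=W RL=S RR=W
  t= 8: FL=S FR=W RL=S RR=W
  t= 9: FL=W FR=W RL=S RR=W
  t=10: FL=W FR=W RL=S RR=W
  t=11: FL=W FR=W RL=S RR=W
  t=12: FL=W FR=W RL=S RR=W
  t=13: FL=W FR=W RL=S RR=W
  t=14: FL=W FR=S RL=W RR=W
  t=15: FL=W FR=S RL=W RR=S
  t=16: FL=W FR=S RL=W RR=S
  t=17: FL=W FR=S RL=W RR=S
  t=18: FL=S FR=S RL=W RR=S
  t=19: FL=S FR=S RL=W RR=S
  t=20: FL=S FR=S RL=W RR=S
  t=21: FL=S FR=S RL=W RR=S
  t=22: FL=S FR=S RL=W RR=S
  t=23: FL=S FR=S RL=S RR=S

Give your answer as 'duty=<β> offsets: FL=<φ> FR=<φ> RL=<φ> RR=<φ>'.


duty=15 offsets: FL=6 FR=10 RL=1 RR=9

duty β = stance ticks per leg = 15
FL: stance ticks = 15; W→S at t=18 → φ=6
FR: stance ticks = 15; W→S at t=14 → φ=10
RL: stance ticks = 15; W→S at t=23 → φ=1
RR: stance ticks = 15; W→S at t=15 → φ=9


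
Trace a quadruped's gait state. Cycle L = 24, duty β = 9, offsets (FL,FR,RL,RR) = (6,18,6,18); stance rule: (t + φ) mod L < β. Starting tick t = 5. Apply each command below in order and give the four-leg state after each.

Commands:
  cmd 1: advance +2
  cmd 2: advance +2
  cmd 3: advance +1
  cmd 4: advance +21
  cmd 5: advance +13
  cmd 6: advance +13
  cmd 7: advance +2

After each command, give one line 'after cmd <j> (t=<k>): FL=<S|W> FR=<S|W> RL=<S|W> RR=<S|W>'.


after cmd 1 (t=7): FL=W FR=S RL=W RR=S
after cmd 2 (t=9): FL=W FR=S RL=W RR=S
after cmd 3 (t=10): FL=W FR=S RL=W RR=S
after cmd 4 (t=31): FL=W FR=S RL=W RR=S
after cmd 5 (t=44): FL=S FR=W RL=S RR=W
after cmd 6 (t=57): FL=W FR=S RL=W RR=S
after cmd 7 (t=59): FL=W FR=S RL=W RR=S

start t=5: FL=W FR=W RL=W RR=W
cmd 1: advance +2 → t=7, phase=(13,1,13,1) → FL=W FR=S RL=W RR=S
cmd 2: advance +2 → t=9, phase=(15,3,15,3) → FL=W FR=S RL=W RR=S
cmd 3: advance +1 → t=10, phase=(16,4,16,4) → FL=W FR=S RL=W RR=S
cmd 4: advance +21 → t=31, phase=(13,1,13,1) → FL=W FR=S RL=W RR=S
cmd 5: advance +13 → t=44, phase=(2,14,2,14) → FL=S FR=W RL=S RR=W
cmd 6: advance +13 → t=57, phase=(15,3,15,3) → FL=W FR=S RL=W RR=S
cmd 7: advance +2 → t=59, phase=(17,5,17,5) → FL=W FR=S RL=W RR=S


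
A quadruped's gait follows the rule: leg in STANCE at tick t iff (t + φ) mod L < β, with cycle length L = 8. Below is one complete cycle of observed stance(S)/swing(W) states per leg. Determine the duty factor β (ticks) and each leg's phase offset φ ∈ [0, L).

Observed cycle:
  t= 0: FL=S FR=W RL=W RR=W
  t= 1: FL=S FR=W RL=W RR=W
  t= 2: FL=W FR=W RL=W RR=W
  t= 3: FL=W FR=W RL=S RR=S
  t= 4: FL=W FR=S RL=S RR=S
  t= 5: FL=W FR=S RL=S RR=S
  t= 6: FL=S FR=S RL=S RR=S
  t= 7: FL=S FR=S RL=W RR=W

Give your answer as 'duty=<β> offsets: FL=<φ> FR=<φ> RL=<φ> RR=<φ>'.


duty β = stance ticks per leg = 4
FL: stance ticks = 4; W→S at t=6 → φ=2
FR: stance ticks = 4; W→S at t=4 → φ=4
RL: stance ticks = 4; W→S at t=3 → φ=5
RR: stance ticks = 4; W→S at t=3 → φ=5

duty=4 offsets: FL=2 FR=4 RL=5 RR=5


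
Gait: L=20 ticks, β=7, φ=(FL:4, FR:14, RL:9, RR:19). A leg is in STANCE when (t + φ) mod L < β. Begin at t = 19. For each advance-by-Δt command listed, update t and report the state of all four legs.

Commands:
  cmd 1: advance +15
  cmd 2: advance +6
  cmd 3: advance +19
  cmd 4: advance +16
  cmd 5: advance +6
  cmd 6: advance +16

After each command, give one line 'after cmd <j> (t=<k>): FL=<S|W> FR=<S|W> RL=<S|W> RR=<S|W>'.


after cmd 1 (t=34): FL=W FR=W RL=S RR=W
after cmd 2 (t=40): FL=S FR=W RL=W RR=W
after cmd 3 (t=59): FL=S FR=W RL=W RR=W
after cmd 4 (t=75): FL=W FR=W RL=S RR=W
after cmd 5 (t=81): FL=S FR=W RL=W RR=S
after cmd 6 (t=97): FL=S FR=W RL=S RR=W

start t=19: FL=S FR=W RL=W RR=W
cmd 1: advance +15 → t=34, phase=(18,8,3,13) → FL=W FR=W RL=S RR=W
cmd 2: advance +6 → t=40, phase=(4,14,9,19) → FL=S FR=W RL=W RR=W
cmd 3: advance +19 → t=59, phase=(3,13,8,18) → FL=S FR=W RL=W RR=W
cmd 4: advance +16 → t=75, phase=(19,9,4,14) → FL=W FR=W RL=S RR=W
cmd 5: advance +6 → t=81, phase=(5,15,10,0) → FL=S FR=W RL=W RR=S
cmd 6: advance +16 → t=97, phase=(1,11,6,16) → FL=S FR=W RL=S RR=W


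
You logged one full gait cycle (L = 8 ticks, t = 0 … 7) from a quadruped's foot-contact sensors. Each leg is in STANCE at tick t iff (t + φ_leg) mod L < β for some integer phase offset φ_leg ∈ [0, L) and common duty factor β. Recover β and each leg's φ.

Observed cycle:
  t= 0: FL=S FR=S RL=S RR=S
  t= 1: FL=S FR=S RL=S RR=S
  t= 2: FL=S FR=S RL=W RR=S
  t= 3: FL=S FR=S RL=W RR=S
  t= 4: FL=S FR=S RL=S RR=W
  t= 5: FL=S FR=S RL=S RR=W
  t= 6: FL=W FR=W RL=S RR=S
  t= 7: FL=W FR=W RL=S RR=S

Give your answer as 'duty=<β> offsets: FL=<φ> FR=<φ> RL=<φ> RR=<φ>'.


duty β = stance ticks per leg = 6
FL: stance ticks = 6; W→S at t=0 → φ=0
FR: stance ticks = 6; W→S at t=0 → φ=0
RL: stance ticks = 6; W→S at t=4 → φ=4
RR: stance ticks = 6; W→S at t=6 → φ=2

duty=6 offsets: FL=0 FR=0 RL=4 RR=2


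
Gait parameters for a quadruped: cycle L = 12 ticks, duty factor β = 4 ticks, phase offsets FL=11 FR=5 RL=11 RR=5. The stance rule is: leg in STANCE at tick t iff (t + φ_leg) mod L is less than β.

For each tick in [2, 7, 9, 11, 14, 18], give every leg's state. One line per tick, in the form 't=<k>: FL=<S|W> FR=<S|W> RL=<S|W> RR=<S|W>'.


t=2: FL=S FR=W RL=S RR=W
t=7: FL=W FR=S RL=W RR=S
t=9: FL=W FR=S RL=W RR=S
t=11: FL=W FR=W RL=W RR=W
t=14: FL=S FR=W RL=S RR=W
t=18: FL=W FR=W RL=W RR=W

t=2: phase=(1,7,1,7) vs β=4 → FL=S FR=W RL=S RR=W
t=7: phase=(6,0,6,0) vs β=4 → FL=W FR=S RL=W RR=S
t=9: phase=(8,2,8,2) vs β=4 → FL=W FR=S RL=W RR=S
t=11: phase=(10,4,10,4) vs β=4 → FL=W FR=W RL=W RR=W
t=14: phase=(1,7,1,7) vs β=4 → FL=S FR=W RL=S RR=W
t=18: phase=(5,11,5,11) vs β=4 → FL=W FR=W RL=W RR=W


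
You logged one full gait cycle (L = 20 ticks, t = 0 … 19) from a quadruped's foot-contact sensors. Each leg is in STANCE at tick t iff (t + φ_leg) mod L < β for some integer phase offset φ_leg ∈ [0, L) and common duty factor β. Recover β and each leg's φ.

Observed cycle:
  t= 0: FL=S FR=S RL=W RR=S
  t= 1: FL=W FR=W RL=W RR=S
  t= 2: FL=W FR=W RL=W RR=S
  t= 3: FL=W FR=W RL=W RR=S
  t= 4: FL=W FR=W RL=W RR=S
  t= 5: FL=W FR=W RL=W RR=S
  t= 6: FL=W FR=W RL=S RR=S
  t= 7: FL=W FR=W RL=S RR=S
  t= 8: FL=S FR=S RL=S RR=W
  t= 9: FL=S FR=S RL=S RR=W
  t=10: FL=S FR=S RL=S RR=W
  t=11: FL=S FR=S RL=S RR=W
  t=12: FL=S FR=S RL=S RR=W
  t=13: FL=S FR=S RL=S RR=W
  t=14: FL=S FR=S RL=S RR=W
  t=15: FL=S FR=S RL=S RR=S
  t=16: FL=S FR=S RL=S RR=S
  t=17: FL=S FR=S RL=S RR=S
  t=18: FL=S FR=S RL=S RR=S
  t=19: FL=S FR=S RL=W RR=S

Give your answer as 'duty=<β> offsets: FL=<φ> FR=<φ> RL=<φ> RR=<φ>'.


duty β = stance ticks per leg = 13
FL: stance ticks = 13; W→S at t=8 → φ=12
FR: stance ticks = 13; W→S at t=8 → φ=12
RL: stance ticks = 13; W→S at t=6 → φ=14
RR: stance ticks = 13; W→S at t=15 → φ=5

duty=13 offsets: FL=12 FR=12 RL=14 RR=5


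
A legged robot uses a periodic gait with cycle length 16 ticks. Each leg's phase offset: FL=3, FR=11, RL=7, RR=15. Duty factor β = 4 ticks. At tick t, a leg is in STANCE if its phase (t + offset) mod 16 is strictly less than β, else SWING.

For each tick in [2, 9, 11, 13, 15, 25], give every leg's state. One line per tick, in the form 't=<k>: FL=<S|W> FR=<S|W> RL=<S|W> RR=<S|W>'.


t=2: phase=(5,13,9,1) vs β=4 → FL=W FR=W RL=W RR=S
t=9: phase=(12,4,0,8) vs β=4 → FL=W FR=W RL=S RR=W
t=11: phase=(14,6,2,10) vs β=4 → FL=W FR=W RL=S RR=W
t=13: phase=(0,8,4,12) vs β=4 → FL=S FR=W RL=W RR=W
t=15: phase=(2,10,6,14) vs β=4 → FL=S FR=W RL=W RR=W
t=25: phase=(12,4,0,8) vs β=4 → FL=W FR=W RL=S RR=W

t=2: FL=W FR=W RL=W RR=S
t=9: FL=W FR=W RL=S RR=W
t=11: FL=W FR=W RL=S RR=W
t=13: FL=S FR=W RL=W RR=W
t=15: FL=S FR=W RL=W RR=W
t=25: FL=W FR=W RL=S RR=W


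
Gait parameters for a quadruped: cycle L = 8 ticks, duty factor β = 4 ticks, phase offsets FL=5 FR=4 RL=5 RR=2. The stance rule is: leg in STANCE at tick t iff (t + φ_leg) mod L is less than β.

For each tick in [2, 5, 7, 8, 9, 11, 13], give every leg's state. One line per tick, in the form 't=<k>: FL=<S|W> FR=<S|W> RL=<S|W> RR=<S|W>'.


t=2: phase=(7,6,7,4) vs β=4 → FL=W FR=W RL=W RR=W
t=5: phase=(2,1,2,7) vs β=4 → FL=S FR=S RL=S RR=W
t=7: phase=(4,3,4,1) vs β=4 → FL=W FR=S RL=W RR=S
t=8: phase=(5,4,5,2) vs β=4 → FL=W FR=W RL=W RR=S
t=9: phase=(6,5,6,3) vs β=4 → FL=W FR=W RL=W RR=S
t=11: phase=(0,7,0,5) vs β=4 → FL=S FR=W RL=S RR=W
t=13: phase=(2,1,2,7) vs β=4 → FL=S FR=S RL=S RR=W

t=2: FL=W FR=W RL=W RR=W
t=5: FL=S FR=S RL=S RR=W
t=7: FL=W FR=S RL=W RR=S
t=8: FL=W FR=W RL=W RR=S
t=9: FL=W FR=W RL=W RR=S
t=11: FL=S FR=W RL=S RR=W
t=13: FL=S FR=S RL=S RR=W


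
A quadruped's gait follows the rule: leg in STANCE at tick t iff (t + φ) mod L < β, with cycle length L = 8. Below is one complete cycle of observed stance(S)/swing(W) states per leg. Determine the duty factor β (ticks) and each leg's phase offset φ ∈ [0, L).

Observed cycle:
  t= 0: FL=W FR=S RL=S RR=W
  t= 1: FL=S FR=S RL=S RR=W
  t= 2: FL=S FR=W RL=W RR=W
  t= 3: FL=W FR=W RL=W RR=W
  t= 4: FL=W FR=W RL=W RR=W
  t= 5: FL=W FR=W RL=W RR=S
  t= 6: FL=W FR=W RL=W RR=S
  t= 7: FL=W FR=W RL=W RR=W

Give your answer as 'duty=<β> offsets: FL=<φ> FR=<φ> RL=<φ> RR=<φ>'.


duty=2 offsets: FL=7 FR=0 RL=0 RR=3

duty β = stance ticks per leg = 2
FL: stance ticks = 2; W→S at t=1 → φ=7
FR: stance ticks = 2; W→S at t=0 → φ=0
RL: stance ticks = 2; W→S at t=0 → φ=0
RR: stance ticks = 2; W→S at t=5 → φ=3


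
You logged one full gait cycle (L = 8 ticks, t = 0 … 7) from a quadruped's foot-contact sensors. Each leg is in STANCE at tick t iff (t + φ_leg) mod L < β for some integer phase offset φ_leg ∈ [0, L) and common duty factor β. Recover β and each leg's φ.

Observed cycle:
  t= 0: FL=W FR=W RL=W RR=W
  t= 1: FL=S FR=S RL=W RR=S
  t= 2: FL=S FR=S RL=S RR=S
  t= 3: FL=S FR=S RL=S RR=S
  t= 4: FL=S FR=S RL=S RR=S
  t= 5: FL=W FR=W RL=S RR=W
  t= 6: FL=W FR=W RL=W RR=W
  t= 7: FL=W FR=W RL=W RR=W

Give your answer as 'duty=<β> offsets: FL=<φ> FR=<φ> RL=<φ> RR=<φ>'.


duty β = stance ticks per leg = 4
FL: stance ticks = 4; W→S at t=1 → φ=7
FR: stance ticks = 4; W→S at t=1 → φ=7
RL: stance ticks = 4; W→S at t=2 → φ=6
RR: stance ticks = 4; W→S at t=1 → φ=7

duty=4 offsets: FL=7 FR=7 RL=6 RR=7


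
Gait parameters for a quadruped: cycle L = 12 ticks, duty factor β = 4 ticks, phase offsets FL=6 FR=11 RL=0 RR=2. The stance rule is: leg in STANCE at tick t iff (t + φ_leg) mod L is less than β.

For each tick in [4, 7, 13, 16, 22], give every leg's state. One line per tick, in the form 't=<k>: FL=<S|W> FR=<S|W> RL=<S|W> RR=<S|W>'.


t=4: FL=W FR=S RL=W RR=W
t=7: FL=S FR=W RL=W RR=W
t=13: FL=W FR=S RL=S RR=S
t=16: FL=W FR=S RL=W RR=W
t=22: FL=W FR=W RL=W RR=S

t=4: phase=(10,3,4,6) vs β=4 → FL=W FR=S RL=W RR=W
t=7: phase=(1,6,7,9) vs β=4 → FL=S FR=W RL=W RR=W
t=13: phase=(7,0,1,3) vs β=4 → FL=W FR=S RL=S RR=S
t=16: phase=(10,3,4,6) vs β=4 → FL=W FR=S RL=W RR=W
t=22: phase=(4,9,10,0) vs β=4 → FL=W FR=W RL=W RR=S


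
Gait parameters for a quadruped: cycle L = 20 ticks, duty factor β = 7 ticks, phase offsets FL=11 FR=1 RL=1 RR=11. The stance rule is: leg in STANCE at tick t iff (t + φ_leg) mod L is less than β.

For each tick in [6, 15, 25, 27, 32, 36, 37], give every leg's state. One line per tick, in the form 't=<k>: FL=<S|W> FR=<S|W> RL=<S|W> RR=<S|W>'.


t=6: phase=(17,7,7,17) vs β=7 → FL=W FR=W RL=W RR=W
t=15: phase=(6,16,16,6) vs β=7 → FL=S FR=W RL=W RR=S
t=25: phase=(16,6,6,16) vs β=7 → FL=W FR=S RL=S RR=W
t=27: phase=(18,8,8,18) vs β=7 → FL=W FR=W RL=W RR=W
t=32: phase=(3,13,13,3) vs β=7 → FL=S FR=W RL=W RR=S
t=36: phase=(7,17,17,7) vs β=7 → FL=W FR=W RL=W RR=W
t=37: phase=(8,18,18,8) vs β=7 → FL=W FR=W RL=W RR=W

t=6: FL=W FR=W RL=W RR=W
t=15: FL=S FR=W RL=W RR=S
t=25: FL=W FR=S RL=S RR=W
t=27: FL=W FR=W RL=W RR=W
t=32: FL=S FR=W RL=W RR=S
t=36: FL=W FR=W RL=W RR=W
t=37: FL=W FR=W RL=W RR=W


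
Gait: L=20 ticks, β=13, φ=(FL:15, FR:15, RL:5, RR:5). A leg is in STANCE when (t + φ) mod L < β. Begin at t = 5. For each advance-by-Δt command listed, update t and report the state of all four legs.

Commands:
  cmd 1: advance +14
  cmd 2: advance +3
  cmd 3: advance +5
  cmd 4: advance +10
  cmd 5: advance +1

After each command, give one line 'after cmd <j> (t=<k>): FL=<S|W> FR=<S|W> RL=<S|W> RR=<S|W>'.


start t=5: FL=S FR=S RL=S RR=S
cmd 1: advance +14 → t=19, phase=(14,14,4,4) → FL=W FR=W RL=S RR=S
cmd 2: advance +3 → t=22, phase=(17,17,7,7) → FL=W FR=W RL=S RR=S
cmd 3: advance +5 → t=27, phase=(2,2,12,12) → FL=S FR=S RL=S RR=S
cmd 4: advance +10 → t=37, phase=(12,12,2,2) → FL=S FR=S RL=S RR=S
cmd 5: advance +1 → t=38, phase=(13,13,3,3) → FL=W FR=W RL=S RR=S

after cmd 1 (t=19): FL=W FR=W RL=S RR=S
after cmd 2 (t=22): FL=W FR=W RL=S RR=S
after cmd 3 (t=27): FL=S FR=S RL=S RR=S
after cmd 4 (t=37): FL=S FR=S RL=S RR=S
after cmd 5 (t=38): FL=W FR=W RL=S RR=S


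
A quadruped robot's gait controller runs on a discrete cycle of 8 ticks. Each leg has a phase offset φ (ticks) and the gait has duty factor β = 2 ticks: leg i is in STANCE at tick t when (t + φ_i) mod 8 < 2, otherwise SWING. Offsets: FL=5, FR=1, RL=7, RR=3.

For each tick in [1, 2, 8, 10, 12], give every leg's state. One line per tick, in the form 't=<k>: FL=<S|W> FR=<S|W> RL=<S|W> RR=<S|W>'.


t=1: phase=(6,2,0,4) vs β=2 → FL=W FR=W RL=S RR=W
t=2: phase=(7,3,1,5) vs β=2 → FL=W FR=W RL=S RR=W
t=8: phase=(5,1,7,3) vs β=2 → FL=W FR=S RL=W RR=W
t=10: phase=(7,3,1,5) vs β=2 → FL=W FR=W RL=S RR=W
t=12: phase=(1,5,3,7) vs β=2 → FL=S FR=W RL=W RR=W

t=1: FL=W FR=W RL=S RR=W
t=2: FL=W FR=W RL=S RR=W
t=8: FL=W FR=S RL=W RR=W
t=10: FL=W FR=W RL=S RR=W
t=12: FL=S FR=W RL=W RR=W


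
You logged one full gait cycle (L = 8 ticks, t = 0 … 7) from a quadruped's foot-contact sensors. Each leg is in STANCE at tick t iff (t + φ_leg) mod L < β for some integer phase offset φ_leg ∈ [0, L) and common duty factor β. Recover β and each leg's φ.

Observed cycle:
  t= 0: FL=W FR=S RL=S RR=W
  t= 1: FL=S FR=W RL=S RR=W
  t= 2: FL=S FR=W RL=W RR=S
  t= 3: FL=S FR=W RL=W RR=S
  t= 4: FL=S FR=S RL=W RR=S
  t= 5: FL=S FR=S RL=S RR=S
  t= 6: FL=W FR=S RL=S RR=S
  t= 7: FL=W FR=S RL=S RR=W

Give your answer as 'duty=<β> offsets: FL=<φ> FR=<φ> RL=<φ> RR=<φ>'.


duty=5 offsets: FL=7 FR=4 RL=3 RR=6

duty β = stance ticks per leg = 5
FL: stance ticks = 5; W→S at t=1 → φ=7
FR: stance ticks = 5; W→S at t=4 → φ=4
RL: stance ticks = 5; W→S at t=5 → φ=3
RR: stance ticks = 5; W→S at t=2 → φ=6


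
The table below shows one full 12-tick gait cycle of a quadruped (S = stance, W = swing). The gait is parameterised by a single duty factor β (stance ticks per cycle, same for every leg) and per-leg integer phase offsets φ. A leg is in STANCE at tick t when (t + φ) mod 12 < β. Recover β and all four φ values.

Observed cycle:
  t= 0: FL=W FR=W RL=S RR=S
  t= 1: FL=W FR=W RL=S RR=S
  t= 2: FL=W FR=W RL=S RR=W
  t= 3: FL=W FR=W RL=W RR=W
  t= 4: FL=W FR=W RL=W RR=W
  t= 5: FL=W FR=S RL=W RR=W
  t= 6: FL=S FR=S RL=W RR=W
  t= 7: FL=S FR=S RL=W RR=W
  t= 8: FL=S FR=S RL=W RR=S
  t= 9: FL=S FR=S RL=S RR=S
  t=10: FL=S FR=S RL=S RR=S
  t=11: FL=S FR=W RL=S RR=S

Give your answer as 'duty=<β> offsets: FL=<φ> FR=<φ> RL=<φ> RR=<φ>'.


duty=6 offsets: FL=6 FR=7 RL=3 RR=4

duty β = stance ticks per leg = 6
FL: stance ticks = 6; W→S at t=6 → φ=6
FR: stance ticks = 6; W→S at t=5 → φ=7
RL: stance ticks = 6; W→S at t=9 → φ=3
RR: stance ticks = 6; W→S at t=8 → φ=4


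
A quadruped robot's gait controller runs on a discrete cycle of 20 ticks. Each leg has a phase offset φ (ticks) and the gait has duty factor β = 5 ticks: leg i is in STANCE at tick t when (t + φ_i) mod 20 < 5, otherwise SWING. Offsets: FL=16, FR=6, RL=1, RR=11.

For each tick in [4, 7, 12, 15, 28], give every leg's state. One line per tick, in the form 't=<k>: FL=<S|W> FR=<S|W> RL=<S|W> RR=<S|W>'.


t=4: phase=(0,10,5,15) vs β=5 → FL=S FR=W RL=W RR=W
t=7: phase=(3,13,8,18) vs β=5 → FL=S FR=W RL=W RR=W
t=12: phase=(8,18,13,3) vs β=5 → FL=W FR=W RL=W RR=S
t=15: phase=(11,1,16,6) vs β=5 → FL=W FR=S RL=W RR=W
t=28: phase=(4,14,9,19) vs β=5 → FL=S FR=W RL=W RR=W

t=4: FL=S FR=W RL=W RR=W
t=7: FL=S FR=W RL=W RR=W
t=12: FL=W FR=W RL=W RR=S
t=15: FL=W FR=S RL=W RR=W
t=28: FL=S FR=W RL=W RR=W


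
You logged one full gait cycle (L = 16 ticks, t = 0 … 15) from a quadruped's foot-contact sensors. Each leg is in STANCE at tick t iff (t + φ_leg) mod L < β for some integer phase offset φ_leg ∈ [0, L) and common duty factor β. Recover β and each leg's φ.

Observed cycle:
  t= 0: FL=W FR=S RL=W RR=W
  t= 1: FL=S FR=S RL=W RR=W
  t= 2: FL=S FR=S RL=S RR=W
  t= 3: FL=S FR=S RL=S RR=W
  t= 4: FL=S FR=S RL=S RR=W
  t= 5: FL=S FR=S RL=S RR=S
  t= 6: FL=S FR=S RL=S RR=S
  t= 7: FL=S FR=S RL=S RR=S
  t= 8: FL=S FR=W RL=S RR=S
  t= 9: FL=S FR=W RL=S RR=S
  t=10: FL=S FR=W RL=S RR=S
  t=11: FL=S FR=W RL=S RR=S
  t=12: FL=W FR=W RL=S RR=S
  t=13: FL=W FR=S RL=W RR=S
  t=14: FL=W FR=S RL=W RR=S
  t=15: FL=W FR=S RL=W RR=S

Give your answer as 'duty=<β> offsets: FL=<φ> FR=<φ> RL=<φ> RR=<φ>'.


duty=11 offsets: FL=15 FR=3 RL=14 RR=11

duty β = stance ticks per leg = 11
FL: stance ticks = 11; W→S at t=1 → φ=15
FR: stance ticks = 11; W→S at t=13 → φ=3
RL: stance ticks = 11; W→S at t=2 → φ=14
RR: stance ticks = 11; W→S at t=5 → φ=11


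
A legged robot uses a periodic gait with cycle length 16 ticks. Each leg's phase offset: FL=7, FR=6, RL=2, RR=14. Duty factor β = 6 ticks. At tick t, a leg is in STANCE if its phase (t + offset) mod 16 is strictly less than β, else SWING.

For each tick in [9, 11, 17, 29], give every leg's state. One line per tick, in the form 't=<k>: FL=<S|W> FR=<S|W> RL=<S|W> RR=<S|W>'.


t=9: FL=S FR=W RL=W RR=W
t=11: FL=S FR=S RL=W RR=W
t=17: FL=W FR=W RL=S RR=W
t=29: FL=S FR=S RL=W RR=W

t=9: phase=(0,15,11,7) vs β=6 → FL=S FR=W RL=W RR=W
t=11: phase=(2,1,13,9) vs β=6 → FL=S FR=S RL=W RR=W
t=17: phase=(8,7,3,15) vs β=6 → FL=W FR=W RL=S RR=W
t=29: phase=(4,3,15,11) vs β=6 → FL=S FR=S RL=W RR=W


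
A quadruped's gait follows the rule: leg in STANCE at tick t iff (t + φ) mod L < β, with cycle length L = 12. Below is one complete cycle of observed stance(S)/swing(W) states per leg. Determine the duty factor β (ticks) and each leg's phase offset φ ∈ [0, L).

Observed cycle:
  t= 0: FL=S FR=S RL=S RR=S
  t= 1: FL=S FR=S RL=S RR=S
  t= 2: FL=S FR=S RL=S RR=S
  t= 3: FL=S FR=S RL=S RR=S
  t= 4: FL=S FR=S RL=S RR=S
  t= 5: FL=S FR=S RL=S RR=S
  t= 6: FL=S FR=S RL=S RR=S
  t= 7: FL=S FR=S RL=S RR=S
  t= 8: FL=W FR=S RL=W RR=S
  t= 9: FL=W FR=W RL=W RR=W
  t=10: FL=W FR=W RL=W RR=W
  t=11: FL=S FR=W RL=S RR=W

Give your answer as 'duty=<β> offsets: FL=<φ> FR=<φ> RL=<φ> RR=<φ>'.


duty β = stance ticks per leg = 9
FL: stance ticks = 9; W→S at t=11 → φ=1
FR: stance ticks = 9; W→S at t=0 → φ=0
RL: stance ticks = 9; W→S at t=11 → φ=1
RR: stance ticks = 9; W→S at t=0 → φ=0

duty=9 offsets: FL=1 FR=0 RL=1 RR=0
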